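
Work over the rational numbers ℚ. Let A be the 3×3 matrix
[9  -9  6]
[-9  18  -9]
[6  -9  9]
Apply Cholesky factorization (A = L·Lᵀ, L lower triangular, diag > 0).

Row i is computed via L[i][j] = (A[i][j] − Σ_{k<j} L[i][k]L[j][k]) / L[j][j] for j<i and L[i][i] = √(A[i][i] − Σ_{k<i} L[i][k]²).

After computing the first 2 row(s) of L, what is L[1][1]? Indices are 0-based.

L[1][1] = 3

Step 1: L[0][0] = √(9) = 3.
  L[1][0] = (-9) / L[0][0] = -3.
Step 2: L[1][1] = √(9) = 3.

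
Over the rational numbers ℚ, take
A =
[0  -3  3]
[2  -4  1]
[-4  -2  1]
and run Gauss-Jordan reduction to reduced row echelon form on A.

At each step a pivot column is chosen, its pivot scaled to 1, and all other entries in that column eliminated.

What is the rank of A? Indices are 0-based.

rank = 3

pivot(0,0): swap R0↔R1
pivot(0,0)=2: scale R0 → (1, -2, 1/2)
  clear (2,0): R2 −= (-4)R0 → (0, -10, 3)
pivot(1,1)=-3: scale R1 → (0, 1, -1)
  clear (0,1): R0 −= (-2)R1 → (1, 0, -3/2)
  clear (2,1): R2 −= (-10)R1 → (0, 0, -7)
pivot(2,2)=-7: scale R2 → (0, 0, 1)
  clear (0,2): R0 −= (-3/2)R2 → (1, 0, 0)
  clear (1,2): R1 −= (-1)R2 → (0, 1, 0)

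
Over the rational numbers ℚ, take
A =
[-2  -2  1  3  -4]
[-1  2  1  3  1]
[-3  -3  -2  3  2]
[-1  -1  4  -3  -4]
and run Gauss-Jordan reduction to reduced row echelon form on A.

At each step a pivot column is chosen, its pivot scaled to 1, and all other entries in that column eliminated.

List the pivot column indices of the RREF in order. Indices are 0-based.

pivot columns: 0, 1, 2, 3

pivot(0,0)=-2: scale R0 → (1, 1, -1/2, -3/2, 2)
  clear (1,0): R1 −= (-1)R0 → (0, 3, 1/2, 3/2, 3)
  clear (2,0): R2 −= (-3)R0 → (0, 0, -7/2, -3/2, 8)
  clear (3,0): R3 −= (-1)R0 → (0, 0, 7/2, -9/2, -2)
pivot(1,1)=3: scale R1 → (0, 1, 1/6, 1/2, 1)
  clear (0,1): R0 −= (1)R1 → (1, 0, -2/3, -2, 1)
pivot(2,2)=-7/2: scale R2 → (0, 0, 1, 3/7, -16/7)
  clear (0,2): R0 −= (-2/3)R2 → (1, 0, 0, -12/7, -11/21)
  clear (1,2): R1 −= (1/6)R2 → (0, 1, 0, 3/7, 29/21)
  clear (3,2): R3 −= (7/2)R2 → (0, 0, 0, -6, 6)
pivot(3,3)=-6: scale R3 → (0, 0, 0, 1, -1)
  clear (0,3): R0 −= (-12/7)R3 → (1, 0, 0, 0, -47/21)
  clear (1,3): R1 −= (3/7)R3 → (0, 1, 0, 0, 38/21)
  clear (2,3): R2 −= (3/7)R3 → (0, 0, 1, 0, -13/7)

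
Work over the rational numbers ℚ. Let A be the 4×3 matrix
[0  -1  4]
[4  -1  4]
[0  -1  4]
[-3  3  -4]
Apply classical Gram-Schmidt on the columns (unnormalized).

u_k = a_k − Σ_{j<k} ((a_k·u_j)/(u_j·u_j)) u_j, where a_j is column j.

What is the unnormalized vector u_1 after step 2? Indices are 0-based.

Step 1: u_0 = a_0 = (0, 4, 0, -3).
Step 2: u_1 = a_1 − (-13/25)·u_0 = (-1, 27/25, -1, 36/25).

u_1 = (-1, 27/25, -1, 36/25)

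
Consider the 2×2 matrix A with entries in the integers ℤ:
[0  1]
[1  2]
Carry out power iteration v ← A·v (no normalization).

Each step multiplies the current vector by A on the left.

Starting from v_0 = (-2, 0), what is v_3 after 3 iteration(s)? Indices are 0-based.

v_3 = (-4, -10)

v_0 = (-2, 0).
v_1 = A·v_0 = (0, -2).
v_2 = A·v_1 = (-2, -4).
v_3 = A·v_2 = (-4, -10).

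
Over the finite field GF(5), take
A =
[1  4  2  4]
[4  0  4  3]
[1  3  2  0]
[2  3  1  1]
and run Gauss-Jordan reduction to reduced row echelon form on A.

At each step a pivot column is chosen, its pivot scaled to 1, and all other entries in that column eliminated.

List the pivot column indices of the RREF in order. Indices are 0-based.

pivot columns: 0, 1, 2, 3

[1] R0 /= 1  ⇒  (1, 4, 2, 4)
     R1 -= 4·R0  ⇒  (0, 4, 1, 2)
     R2 -= 1·R0  ⇒  (0, 4, 0, 1)
     R3 -= 2·R0  ⇒  (0, 0, 2, 3)
[2] R1 /= 4  ⇒  (0, 1, 4, 3)
     R0 -= 4·R1  ⇒  (1, 0, 1, 2)
     R2 -= 4·R1  ⇒  (0, 0, 4, 4)
[3] R2 /= 4  ⇒  (0, 0, 1, 1)
     R0 -= 1·R2  ⇒  (1, 0, 0, 1)
     R1 -= 4·R2  ⇒  (0, 1, 0, 4)
     R3 -= 2·R2  ⇒  (0, 0, 0, 1)
[4] R3 /= 1  ⇒  (0, 0, 0, 1)
     R0 -= 1·R3  ⇒  (1, 0, 0, 0)
     R1 -= 4·R3  ⇒  (0, 1, 0, 0)
     R2 -= 1·R3  ⇒  (0, 0, 1, 0)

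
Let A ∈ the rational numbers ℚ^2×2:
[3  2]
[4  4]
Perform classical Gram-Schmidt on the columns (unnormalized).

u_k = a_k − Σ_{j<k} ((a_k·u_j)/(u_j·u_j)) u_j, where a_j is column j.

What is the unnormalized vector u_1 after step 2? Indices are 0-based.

Step 1: u_0 = a_0 = (3, 4).
Step 2: u_1 = a_1 − (22/25)·u_0 = (-16/25, 12/25).

u_1 = (-16/25, 12/25)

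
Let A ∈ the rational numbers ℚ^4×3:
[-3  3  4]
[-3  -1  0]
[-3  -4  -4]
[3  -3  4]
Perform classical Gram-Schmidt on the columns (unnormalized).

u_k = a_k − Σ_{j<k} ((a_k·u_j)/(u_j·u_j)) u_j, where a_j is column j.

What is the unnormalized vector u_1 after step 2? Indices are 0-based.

Step 1: u_0 = a_0 = (-3, -3, -3, 3).
Step 2: u_1 = a_1 − (-1/12)·u_0 = (11/4, -5/4, -17/4, -11/4).

u_1 = (11/4, -5/4, -17/4, -11/4)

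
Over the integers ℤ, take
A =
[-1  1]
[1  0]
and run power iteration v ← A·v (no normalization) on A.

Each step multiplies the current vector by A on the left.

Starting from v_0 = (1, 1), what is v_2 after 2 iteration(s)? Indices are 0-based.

v_2 = (1, 0)

v_0 = (1, 1).
v_1 = A·v_0 = (0, 1).
v_2 = A·v_1 = (1, 0).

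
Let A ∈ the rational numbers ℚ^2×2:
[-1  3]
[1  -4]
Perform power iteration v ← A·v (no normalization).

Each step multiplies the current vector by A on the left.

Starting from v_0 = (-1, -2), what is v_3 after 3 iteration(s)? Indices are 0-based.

v_0 = (-1, -2).
v_1 = A·v_0 = (-5, 7).
v_2 = A·v_1 = (26, -33).
v_3 = A·v_2 = (-125, 158).

v_3 = (-125, 158)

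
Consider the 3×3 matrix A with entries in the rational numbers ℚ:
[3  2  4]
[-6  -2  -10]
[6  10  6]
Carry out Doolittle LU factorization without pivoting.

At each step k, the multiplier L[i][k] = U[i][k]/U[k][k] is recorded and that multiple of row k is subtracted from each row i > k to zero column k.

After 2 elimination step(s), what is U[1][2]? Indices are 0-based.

U[1][2] = -2

[col 0] pivot 3
  R1 -= -2*R0 → (0, 2, -2)  (L[1][0] := -2)
  R2 -= 2*R0 → (0, 6, -2)  (L[2][0] := 2)
[col 1] pivot 2
  R2 -= 3*R1 → (0, 0, 4)  (L[2][1] := 3)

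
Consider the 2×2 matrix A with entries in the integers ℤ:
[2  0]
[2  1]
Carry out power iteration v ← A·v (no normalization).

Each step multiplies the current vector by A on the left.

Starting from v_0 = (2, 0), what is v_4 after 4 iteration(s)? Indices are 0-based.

v_0 = (2, 0).
v_1 = A·v_0 = (4, 4).
v_2 = A·v_1 = (8, 12).
v_3 = A·v_2 = (16, 28).
v_4 = A·v_3 = (32, 60).

v_4 = (32, 60)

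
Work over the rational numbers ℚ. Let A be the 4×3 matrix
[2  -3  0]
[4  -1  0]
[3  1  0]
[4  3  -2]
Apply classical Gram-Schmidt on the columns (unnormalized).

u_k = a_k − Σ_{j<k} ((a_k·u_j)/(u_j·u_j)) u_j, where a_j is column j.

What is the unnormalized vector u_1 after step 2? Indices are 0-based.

u_1 = (-29/9, -13/9, 2/3, 23/9)

Step 1: u_0 = a_0 = (2, 4, 3, 4).
Step 2: u_1 = a_1 − (1/9)·u_0 = (-29/9, -13/9, 2/3, 23/9).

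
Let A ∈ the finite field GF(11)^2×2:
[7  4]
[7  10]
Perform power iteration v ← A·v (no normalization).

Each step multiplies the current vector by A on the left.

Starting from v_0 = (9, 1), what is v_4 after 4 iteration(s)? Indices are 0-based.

v_0 = (9, 1).
v_1 = A·v_0 = (1, 7).
v_2 = A·v_1 = (2, 0).
v_3 = A·v_2 = (3, 3).
v_4 = A·v_3 = (0, 7).

v_4 = (0, 7)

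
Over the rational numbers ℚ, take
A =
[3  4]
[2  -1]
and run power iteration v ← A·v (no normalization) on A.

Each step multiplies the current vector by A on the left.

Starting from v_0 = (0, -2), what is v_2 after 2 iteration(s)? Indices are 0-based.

v_2 = (-16, -18)

v_0 = (0, -2).
v_1 = A·v_0 = (-8, 2).
v_2 = A·v_1 = (-16, -18).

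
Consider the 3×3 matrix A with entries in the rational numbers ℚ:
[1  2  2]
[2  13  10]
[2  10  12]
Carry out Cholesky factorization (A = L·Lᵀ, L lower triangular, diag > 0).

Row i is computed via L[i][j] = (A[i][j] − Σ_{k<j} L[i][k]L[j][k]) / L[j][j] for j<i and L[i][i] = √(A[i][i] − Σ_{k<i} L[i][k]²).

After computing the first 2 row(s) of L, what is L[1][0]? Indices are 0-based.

L[1][0] = 2

Step 1: L[0][0] = √(1) = 1.
  L[1][0] = (2) / L[0][0] = 2.
Step 2: L[1][1] = √(9) = 3.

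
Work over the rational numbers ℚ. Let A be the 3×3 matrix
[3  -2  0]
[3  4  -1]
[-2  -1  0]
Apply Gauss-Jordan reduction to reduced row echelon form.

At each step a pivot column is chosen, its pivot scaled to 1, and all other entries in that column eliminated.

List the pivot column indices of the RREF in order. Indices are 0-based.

[1] R0 /= 3  ⇒  (1, -2/3, 0)
     R1 -= 3·R0  ⇒  (0, 6, -1)
     R2 -= -2·R0  ⇒  (0, -7/3, 0)
[2] R1 /= 6  ⇒  (0, 1, -1/6)
     R0 -= -2/3·R1  ⇒  (1, 0, -1/9)
     R2 -= -7/3·R1  ⇒  (0, 0, -7/18)
[3] R2 /= -7/18  ⇒  (0, 0, 1)
     R0 -= -1/9·R2  ⇒  (1, 0, 0)
     R1 -= -1/6·R2  ⇒  (0, 1, 0)

pivot columns: 0, 1, 2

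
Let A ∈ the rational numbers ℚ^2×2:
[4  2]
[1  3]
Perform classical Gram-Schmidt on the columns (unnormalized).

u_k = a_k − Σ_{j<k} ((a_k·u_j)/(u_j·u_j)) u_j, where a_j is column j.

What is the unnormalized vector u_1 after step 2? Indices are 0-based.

u_1 = (-10/17, 40/17)

Step 1: u_0 = a_0 = (4, 1).
Step 2: u_1 = a_1 − (11/17)·u_0 = (-10/17, 40/17).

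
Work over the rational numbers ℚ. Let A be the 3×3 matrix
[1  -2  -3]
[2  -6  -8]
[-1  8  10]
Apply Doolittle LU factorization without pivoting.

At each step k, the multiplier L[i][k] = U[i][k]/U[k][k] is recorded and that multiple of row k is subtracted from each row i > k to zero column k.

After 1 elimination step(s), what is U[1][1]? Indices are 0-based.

U[1][1] = -2

Step 1: pivot at (0,0) is 1.
  row1 ← row1 − (2)·row0  ⇒  L[1][0]=2, U row1=(0, -2, -2)
  row2 ← row2 − (-1)·row0  ⇒  L[2][0]=-1, U row2=(0, 6, 7)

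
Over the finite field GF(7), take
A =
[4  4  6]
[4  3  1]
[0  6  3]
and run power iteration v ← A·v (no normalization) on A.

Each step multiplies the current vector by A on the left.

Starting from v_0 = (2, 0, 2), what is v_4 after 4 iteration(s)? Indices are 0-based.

v_0 = (2, 0, 2).
v_1 = A·v_0 = (6, 3, 6).
v_2 = A·v_1 = (2, 4, 1).
v_3 = A·v_2 = (2, 0, 6).
v_4 = A·v_3 = (2, 0, 4).

v_4 = (2, 0, 4)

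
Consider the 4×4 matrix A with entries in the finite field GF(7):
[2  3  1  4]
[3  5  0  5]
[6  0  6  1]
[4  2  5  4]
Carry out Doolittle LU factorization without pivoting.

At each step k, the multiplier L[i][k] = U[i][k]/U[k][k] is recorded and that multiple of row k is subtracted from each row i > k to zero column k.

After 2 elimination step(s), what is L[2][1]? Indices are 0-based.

L[2][1] = 3

Step 1: pivot at (0,0) is 2.
  row1 ← row1 − (5)·row0  ⇒  L[1][0]=5, U row1=(0, 4, 2, 6)
  row2 ← row2 − (3)·row0  ⇒  L[2][0]=3, U row2=(0, 5, 3, 3)
  row3 ← row3 − (2)·row0  ⇒  L[3][0]=2, U row3=(0, 3, 3, 3)
Step 2: pivot at (1,1) is 4.
  row2 ← row2 − (3)·row1  ⇒  L[2][1]=3, U row2=(0, 0, 4, 6)
  row3 ← row3 − (6)·row1  ⇒  L[3][1]=6, U row3=(0, 0, 5, 2)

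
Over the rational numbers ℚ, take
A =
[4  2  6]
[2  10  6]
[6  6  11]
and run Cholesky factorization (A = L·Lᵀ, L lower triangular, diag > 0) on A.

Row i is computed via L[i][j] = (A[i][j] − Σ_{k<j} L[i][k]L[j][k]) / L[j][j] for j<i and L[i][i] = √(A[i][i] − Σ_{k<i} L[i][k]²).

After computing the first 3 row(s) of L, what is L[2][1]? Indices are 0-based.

L[2][1] = 1

Step 1: L[0][0] = √(4) = 2.
  L[1][0] = (2) / L[0][0] = 1.
Step 2: L[1][1] = √(9) = 3.
  L[2][0] = (6) / L[0][0] = 3.
  L[2][1] = (3) / L[1][1] = 1.
Step 3: L[2][2] = √(1) = 1.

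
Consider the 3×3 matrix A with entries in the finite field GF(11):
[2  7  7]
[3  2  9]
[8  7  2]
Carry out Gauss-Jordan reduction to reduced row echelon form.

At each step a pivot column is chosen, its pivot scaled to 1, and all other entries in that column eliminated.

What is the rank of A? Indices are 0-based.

pivot(0,0)=2: scale R0 → (1, 9, 9)
  clear (1,0): R1 −= (3)R0 → (0, 8, 4)
  clear (2,0): R2 −= (8)R0 → (0, 1, 7)
pivot(1,1)=8: scale R1 → (0, 1, 6)
  clear (0,1): R0 −= (9)R1 → (1, 0, 10)
  clear (2,1): R2 −= (1)R1 → (0, 0, 1)
pivot(2,2)=1: scale R2 → (0, 0, 1)
  clear (0,2): R0 −= (10)R2 → (1, 0, 0)
  clear (1,2): R1 −= (6)R2 → (0, 1, 0)

rank = 3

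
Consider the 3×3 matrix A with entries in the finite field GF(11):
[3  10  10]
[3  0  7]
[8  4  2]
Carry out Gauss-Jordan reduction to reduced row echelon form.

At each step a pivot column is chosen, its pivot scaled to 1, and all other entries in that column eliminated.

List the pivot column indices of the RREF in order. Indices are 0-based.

pivot columns: 0, 1, 2

pivot(0,0)=3: scale R0 → (1, 7, 7)
  clear (1,0): R1 −= (3)R0 → (0, 1, 8)
  clear (2,0): R2 −= (8)R0 → (0, 3, 1)
pivot(1,1)=1: scale R1 → (0, 1, 8)
  clear (0,1): R0 −= (7)R1 → (1, 0, 6)
  clear (2,1): R2 −= (3)R1 → (0, 0, 10)
pivot(2,2)=10: scale R2 → (0, 0, 1)
  clear (0,2): R0 −= (6)R2 → (1, 0, 0)
  clear (1,2): R1 −= (8)R2 → (0, 1, 0)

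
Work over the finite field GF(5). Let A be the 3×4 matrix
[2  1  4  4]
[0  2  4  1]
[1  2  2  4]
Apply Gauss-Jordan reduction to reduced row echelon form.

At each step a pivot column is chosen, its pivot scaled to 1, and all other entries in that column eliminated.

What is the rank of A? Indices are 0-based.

[1] R0 /= 2  ⇒  (1, 3, 2, 2)
     R2 -= 1·R0  ⇒  (0, 4, 0, 2)
[2] R1 /= 2  ⇒  (0, 1, 2, 3)
     R0 -= 3·R1  ⇒  (1, 0, 1, 3)
     R2 -= 4·R1  ⇒  (0, 0, 2, 0)
[3] R2 /= 2  ⇒  (0, 0, 1, 0)
     R0 -= 1·R2  ⇒  (1, 0, 0, 3)
     R1 -= 2·R2  ⇒  (0, 1, 0, 3)

rank = 3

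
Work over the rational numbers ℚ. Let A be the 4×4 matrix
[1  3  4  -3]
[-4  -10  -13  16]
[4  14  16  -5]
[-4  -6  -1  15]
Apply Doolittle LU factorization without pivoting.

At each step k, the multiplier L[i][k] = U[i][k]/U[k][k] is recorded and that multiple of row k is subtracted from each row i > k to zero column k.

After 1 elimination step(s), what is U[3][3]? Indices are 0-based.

U[3][3] = 3

Step 1: pivot at (0,0) is 1.
  row1 ← row1 − (-4)·row0  ⇒  L[1][0]=-4, U row1=(0, 2, 3, 4)
  row2 ← row2 − (4)·row0  ⇒  L[2][0]=4, U row2=(0, 2, 0, 7)
  row3 ← row3 − (-4)·row0  ⇒  L[3][0]=-4, U row3=(0, 6, 15, 3)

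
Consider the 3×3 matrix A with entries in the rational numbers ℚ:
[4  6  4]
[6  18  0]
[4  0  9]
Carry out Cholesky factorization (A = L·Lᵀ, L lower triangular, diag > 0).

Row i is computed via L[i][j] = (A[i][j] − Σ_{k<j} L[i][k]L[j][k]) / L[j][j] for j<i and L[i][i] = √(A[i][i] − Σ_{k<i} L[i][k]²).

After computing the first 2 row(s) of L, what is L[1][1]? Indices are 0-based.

Step 1: L[0][0] = √(4) = 2.
  L[1][0] = (6) / L[0][0] = 3.
Step 2: L[1][1] = √(9) = 3.

L[1][1] = 3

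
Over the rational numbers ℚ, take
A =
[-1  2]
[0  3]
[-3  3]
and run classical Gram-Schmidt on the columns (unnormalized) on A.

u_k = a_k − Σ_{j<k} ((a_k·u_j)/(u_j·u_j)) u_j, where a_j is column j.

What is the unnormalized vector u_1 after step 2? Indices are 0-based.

u_1 = (9/10, 3, -3/10)

Step 1: u_0 = a_0 = (-1, 0, -3).
Step 2: u_1 = a_1 − (-11/10)·u_0 = (9/10, 3, -3/10).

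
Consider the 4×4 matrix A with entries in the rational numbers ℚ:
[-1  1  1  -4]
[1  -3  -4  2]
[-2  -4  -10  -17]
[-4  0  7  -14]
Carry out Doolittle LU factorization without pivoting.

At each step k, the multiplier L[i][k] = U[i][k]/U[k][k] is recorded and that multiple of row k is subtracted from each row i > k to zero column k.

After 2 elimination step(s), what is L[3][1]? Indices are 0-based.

k=0: U[0][0]=-1
  eliminate (1,0): mult=-1, new row 1: (0, -2, -3, -2); set L[1][0]=-1
  eliminate (2,0): mult=2, new row 2: (0, -6, -12, -9); set L[2][0]=2
  eliminate (3,0): mult=4, new row 3: (0, -4, 3, 2); set L[3][0]=4
k=1: U[1][1]=-2
  eliminate (2,1): mult=3, new row 2: (0, 0, -3, -3); set L[2][1]=3
  eliminate (3,1): mult=2, new row 3: (0, 0, 9, 6); set L[3][1]=2

L[3][1] = 2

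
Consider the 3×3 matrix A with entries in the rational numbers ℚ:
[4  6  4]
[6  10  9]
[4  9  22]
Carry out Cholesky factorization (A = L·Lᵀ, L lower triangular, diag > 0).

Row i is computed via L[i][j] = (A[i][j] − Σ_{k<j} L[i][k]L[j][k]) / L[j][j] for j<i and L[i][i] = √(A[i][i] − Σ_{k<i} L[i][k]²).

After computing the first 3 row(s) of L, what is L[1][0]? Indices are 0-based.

Step 1: L[0][0] = √(4) = 2.
  L[1][0] = (6) / L[0][0] = 3.
Step 2: L[1][1] = √(1) = 1.
  L[2][0] = (4) / L[0][0] = 2.
  L[2][1] = (3) / L[1][1] = 3.
Step 3: L[2][2] = √(9) = 3.

L[1][0] = 3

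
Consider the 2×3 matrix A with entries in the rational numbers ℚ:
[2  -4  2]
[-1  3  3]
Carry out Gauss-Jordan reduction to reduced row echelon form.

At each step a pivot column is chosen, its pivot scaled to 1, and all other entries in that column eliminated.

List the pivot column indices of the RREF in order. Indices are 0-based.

pivot columns: 0, 1

step 1: normalize row 0 (÷2) = (1, -2, 1)
  row 1: subtract -1×row0 = (0, 1, 4)
step 2: normalize row 1 (÷1) = (0, 1, 4)
  row 0: subtract -2×row1 = (1, 0, 9)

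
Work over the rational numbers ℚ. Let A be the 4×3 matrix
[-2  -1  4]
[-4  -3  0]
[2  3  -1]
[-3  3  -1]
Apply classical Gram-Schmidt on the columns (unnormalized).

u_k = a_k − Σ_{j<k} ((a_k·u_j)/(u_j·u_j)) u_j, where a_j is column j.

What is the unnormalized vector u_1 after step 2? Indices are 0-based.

u_1 = (-1/3, -5/3, 7/3, 4)

Step 1: u_0 = a_0 = (-2, -4, 2, -3).
Step 2: u_1 = a_1 − (1/3)·u_0 = (-1/3, -5/3, 7/3, 4).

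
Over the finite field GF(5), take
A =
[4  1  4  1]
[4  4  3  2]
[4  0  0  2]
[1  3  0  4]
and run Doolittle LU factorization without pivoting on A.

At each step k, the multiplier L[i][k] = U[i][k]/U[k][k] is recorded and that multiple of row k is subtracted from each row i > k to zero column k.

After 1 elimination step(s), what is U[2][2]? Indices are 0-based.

U[2][2] = 1

[col 0] pivot 4
  R1 -= 1*R0 → (0, 3, 4, 1)  (L[1][0] := 1)
  R2 -= 1*R0 → (0, 4, 1, 1)  (L[2][0] := 1)
  R3 -= 4*R0 → (0, 4, 4, 0)  (L[3][0] := 4)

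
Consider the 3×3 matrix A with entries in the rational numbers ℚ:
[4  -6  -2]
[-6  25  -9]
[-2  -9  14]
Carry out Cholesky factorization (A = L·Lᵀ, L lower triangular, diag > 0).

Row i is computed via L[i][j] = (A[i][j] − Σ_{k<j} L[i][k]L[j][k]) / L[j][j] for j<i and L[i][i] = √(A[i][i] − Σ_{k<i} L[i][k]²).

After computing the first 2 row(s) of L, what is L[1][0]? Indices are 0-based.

L[1][0] = -3

Step 1: L[0][0] = √(4) = 2.
  L[1][0] = (-6) / L[0][0] = -3.
Step 2: L[1][1] = √(16) = 4.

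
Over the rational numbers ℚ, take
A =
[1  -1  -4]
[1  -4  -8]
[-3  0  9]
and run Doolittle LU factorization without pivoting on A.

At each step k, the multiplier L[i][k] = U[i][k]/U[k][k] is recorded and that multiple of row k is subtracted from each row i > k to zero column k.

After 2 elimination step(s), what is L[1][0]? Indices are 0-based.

L[1][0] = 1

[col 0] pivot 1
  R1 -= 1*R0 → (0, -3, -4)  (L[1][0] := 1)
  R2 -= -3*R0 → (0, -3, -3)  (L[2][0] := -3)
[col 1] pivot -3
  R2 -= 1*R1 → (0, 0, 1)  (L[2][1] := 1)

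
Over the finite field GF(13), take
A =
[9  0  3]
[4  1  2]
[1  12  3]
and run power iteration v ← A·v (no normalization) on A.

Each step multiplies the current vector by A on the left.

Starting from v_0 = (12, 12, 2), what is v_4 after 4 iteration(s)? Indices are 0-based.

v_0 = (12, 12, 2).
v_1 = A·v_0 = (10, 12, 6).
v_2 = A·v_1 = (4, 12, 3).
v_3 = A·v_2 = (6, 8, 1).
v_4 = A·v_3 = (5, 8, 1).

v_4 = (5, 8, 1)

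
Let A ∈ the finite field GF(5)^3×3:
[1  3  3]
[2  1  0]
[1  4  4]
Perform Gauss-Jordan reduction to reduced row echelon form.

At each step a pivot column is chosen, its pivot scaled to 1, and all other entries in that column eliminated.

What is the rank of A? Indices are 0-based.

[1] R0 /= 1  ⇒  (1, 3, 3)
     R1 -= 2·R0  ⇒  (0, 0, 4)
     R2 -= 1·R0  ⇒  (0, 1, 1)
[2] R1 <-> R2
[2] R1 /= 1  ⇒  (0, 1, 1)
     R0 -= 3·R1  ⇒  (1, 0, 0)
[3] R2 /= 4  ⇒  (0, 0, 1)
     R1 -= 1·R2  ⇒  (0, 1, 0)

rank = 3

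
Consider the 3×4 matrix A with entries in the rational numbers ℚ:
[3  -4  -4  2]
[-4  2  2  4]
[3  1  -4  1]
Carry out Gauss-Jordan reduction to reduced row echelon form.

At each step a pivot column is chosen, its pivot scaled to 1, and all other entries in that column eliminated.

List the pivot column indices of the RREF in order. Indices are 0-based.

[1] R0 /= 3  ⇒  (1, -4/3, -4/3, 2/3)
     R1 -= -4·R0  ⇒  (0, -10/3, -10/3, 20/3)
     R2 -= 3·R0  ⇒  (0, 5, 0, -1)
[2] R1 /= -10/3  ⇒  (0, 1, 1, -2)
     R0 -= -4/3·R1  ⇒  (1, 0, 0, -2)
     R2 -= 5·R1  ⇒  (0, 0, -5, 9)
[3] R2 /= -5  ⇒  (0, 0, 1, -9/5)
     R1 -= 1·R2  ⇒  (0, 1, 0, -1/5)

pivot columns: 0, 1, 2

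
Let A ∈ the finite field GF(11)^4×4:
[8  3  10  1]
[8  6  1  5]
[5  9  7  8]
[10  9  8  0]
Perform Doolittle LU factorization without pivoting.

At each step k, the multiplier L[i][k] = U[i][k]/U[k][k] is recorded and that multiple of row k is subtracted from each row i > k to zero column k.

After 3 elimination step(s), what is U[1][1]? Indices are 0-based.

U[1][1] = 3

Step 1: pivot at (0,0) is 8.
  row1 ← row1 − (1)·row0  ⇒  L[1][0]=1, U row1=(0, 3, 2, 4)
  row2 ← row2 − (2)·row0  ⇒  L[2][0]=2, U row2=(0, 3, 9, 6)
  row3 ← row3 − (4)·row0  ⇒  L[3][0]=4, U row3=(0, 8, 1, 7)
Step 2: pivot at (1,1) is 3.
  row2 ← row2 − (1)·row1  ⇒  L[2][1]=1, U row2=(0, 0, 7, 2)
  row3 ← row3 − (10)·row1  ⇒  L[3][1]=10, U row3=(0, 0, 3, 0)
Step 3: pivot at (2,2) is 7.
  row3 ← row3 − (2)·row2  ⇒  L[3][2]=2, U row3=(0, 0, 0, 7)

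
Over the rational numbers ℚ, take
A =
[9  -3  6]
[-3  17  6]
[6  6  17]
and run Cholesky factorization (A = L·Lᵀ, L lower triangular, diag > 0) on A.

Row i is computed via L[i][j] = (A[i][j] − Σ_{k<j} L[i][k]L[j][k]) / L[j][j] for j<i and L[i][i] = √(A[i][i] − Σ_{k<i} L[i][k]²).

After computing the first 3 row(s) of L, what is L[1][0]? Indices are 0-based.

L[1][0] = -1

Step 1: L[0][0] = √(9) = 3.
  L[1][0] = (-3) / L[0][0] = -1.
Step 2: L[1][1] = √(16) = 4.
  L[2][0] = (6) / L[0][0] = 2.
  L[2][1] = (8) / L[1][1] = 2.
Step 3: L[2][2] = √(9) = 3.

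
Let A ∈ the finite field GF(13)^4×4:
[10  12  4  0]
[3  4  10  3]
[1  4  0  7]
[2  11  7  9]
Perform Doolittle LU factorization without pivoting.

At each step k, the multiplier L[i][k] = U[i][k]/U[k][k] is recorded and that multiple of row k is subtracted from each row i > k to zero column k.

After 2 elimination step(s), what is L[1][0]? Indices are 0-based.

Step 1: pivot at (0,0) is 10.
  row1 ← row1 − (12)·row0  ⇒  L[1][0]=12, U row1=(0, 3, 1, 3)
  row2 ← row2 − (4)·row0  ⇒  L[2][0]=4, U row2=(0, 8, 10, 7)
  row3 ← row3 − (8)·row0  ⇒  L[3][0]=8, U row3=(0, 6, 1, 9)
Step 2: pivot at (1,1) is 3.
  row2 ← row2 − (7)·row1  ⇒  L[2][1]=7, U row2=(0, 0, 3, 12)
  row3 ← row3 − (2)·row1  ⇒  L[3][1]=2, U row3=(0, 0, 12, 3)

L[1][0] = 12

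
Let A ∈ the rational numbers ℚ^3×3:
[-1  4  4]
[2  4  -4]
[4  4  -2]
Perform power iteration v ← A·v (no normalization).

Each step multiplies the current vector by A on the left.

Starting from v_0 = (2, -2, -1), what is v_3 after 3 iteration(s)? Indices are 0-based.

v_3 = (-406, 140, 64)

v_0 = (2, -2, -1).
v_1 = A·v_0 = (-14, 0, 2).
v_2 = A·v_1 = (22, -36, -60).
v_3 = A·v_2 = (-406, 140, 64).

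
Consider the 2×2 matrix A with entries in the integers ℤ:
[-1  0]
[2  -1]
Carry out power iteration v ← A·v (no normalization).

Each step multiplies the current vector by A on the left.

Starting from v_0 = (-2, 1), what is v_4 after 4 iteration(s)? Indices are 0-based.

v_0 = (-2, 1).
v_1 = A·v_0 = (2, -5).
v_2 = A·v_1 = (-2, 9).
v_3 = A·v_2 = (2, -13).
v_4 = A·v_3 = (-2, 17).

v_4 = (-2, 17)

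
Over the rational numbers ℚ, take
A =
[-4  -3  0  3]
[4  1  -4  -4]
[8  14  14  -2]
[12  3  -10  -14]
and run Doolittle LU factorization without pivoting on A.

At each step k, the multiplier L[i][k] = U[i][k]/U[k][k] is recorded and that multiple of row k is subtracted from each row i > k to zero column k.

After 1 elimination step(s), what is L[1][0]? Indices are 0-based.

[col 0] pivot -4
  R1 -= -1*R0 → (0, -2, -4, -1)  (L[1][0] := -1)
  R2 -= -2*R0 → (0, 8, 14, 4)  (L[2][0] := -2)
  R3 -= -3*R0 → (0, -6, -10, -5)  (L[3][0] := -3)

L[1][0] = -1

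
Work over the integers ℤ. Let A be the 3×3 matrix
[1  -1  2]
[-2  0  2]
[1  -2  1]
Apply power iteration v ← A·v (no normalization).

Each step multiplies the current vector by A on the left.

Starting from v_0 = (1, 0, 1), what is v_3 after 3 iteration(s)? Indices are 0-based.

v_0 = (1, 0, 1).
v_1 = A·v_0 = (3, 0, 2).
v_2 = A·v_1 = (7, -2, 5).
v_3 = A·v_2 = (19, -4, 16).

v_3 = (19, -4, 16)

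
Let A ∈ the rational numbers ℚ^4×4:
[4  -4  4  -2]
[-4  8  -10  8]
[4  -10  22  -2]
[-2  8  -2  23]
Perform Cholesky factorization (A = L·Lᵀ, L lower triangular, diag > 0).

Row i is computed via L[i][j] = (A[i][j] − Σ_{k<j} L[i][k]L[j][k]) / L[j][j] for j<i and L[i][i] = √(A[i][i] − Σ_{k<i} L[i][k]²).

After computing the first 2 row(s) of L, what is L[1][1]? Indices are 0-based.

Step 1: L[0][0] = √(4) = 2.
  L[1][0] = (-4) / L[0][0] = -2.
Step 2: L[1][1] = √(4) = 2.

L[1][1] = 2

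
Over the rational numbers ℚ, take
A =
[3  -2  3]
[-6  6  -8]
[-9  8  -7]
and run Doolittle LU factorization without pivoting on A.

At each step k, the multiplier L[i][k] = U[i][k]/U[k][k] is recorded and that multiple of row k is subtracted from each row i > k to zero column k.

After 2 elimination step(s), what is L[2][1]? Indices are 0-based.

[col 0] pivot 3
  R1 -= -2*R0 → (0, 2, -2)  (L[1][0] := -2)
  R2 -= -3*R0 → (0, 2, 2)  (L[2][0] := -3)
[col 1] pivot 2
  R2 -= 1*R1 → (0, 0, 4)  (L[2][1] := 1)

L[2][1] = 1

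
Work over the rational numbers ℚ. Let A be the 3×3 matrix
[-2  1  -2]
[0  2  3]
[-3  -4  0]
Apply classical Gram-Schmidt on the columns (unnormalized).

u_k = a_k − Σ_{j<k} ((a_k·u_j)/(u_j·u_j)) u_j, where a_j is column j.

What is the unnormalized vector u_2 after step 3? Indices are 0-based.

Step 1: u_0 = a_0 = (-2, 0, -3).
Step 2: u_1 = a_1 − (10/13)·u_0 = (33/13, 2, -22/13).
Step 3: u_2 = a_2 − (4/13)·u_0 − (12/173)·u_1 = (-270/173, 495/173, 180/173).

u_2 = (-270/173, 495/173, 180/173)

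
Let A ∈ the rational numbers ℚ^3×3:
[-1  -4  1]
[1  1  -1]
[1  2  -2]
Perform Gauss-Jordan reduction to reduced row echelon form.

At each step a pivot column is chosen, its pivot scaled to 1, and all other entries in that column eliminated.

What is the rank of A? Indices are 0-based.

rank = 3

step 1: normalize row 0 (÷-1) = (1, 4, -1)
  row 1: subtract 1×row0 = (0, -3, 0)
  row 2: subtract 1×row0 = (0, -2, -1)
step 2: normalize row 1 (÷-3) = (0, 1, 0)
  row 0: subtract 4×row1 = (1, 0, -1)
  row 2: subtract -2×row1 = (0, 0, -1)
step 3: normalize row 2 (÷-1) = (0, 0, 1)
  row 0: subtract -1×row2 = (1, 0, 0)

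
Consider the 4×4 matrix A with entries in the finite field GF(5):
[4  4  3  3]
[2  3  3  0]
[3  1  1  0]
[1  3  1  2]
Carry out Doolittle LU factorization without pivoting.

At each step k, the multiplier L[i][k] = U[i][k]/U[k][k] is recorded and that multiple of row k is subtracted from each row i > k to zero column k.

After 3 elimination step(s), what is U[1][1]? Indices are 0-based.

U[1][1] = 1

k=0: U[0][0]=4
  eliminate (1,0): mult=3, new row 1: (0, 1, 4, 1); set L[1][0]=3
  eliminate (2,0): mult=2, new row 2: (0, 3, 0, 4); set L[2][0]=2
  eliminate (3,0): mult=4, new row 3: (0, 2, 4, 0); set L[3][0]=4
k=1: U[1][1]=1
  eliminate (2,1): mult=3, new row 2: (0, 0, 3, 1); set L[2][1]=3
  eliminate (3,1): mult=2, new row 3: (0, 0, 1, 3); set L[3][1]=2
k=2: U[2][2]=3
  eliminate (3,2): mult=2, new row 3: (0, 0, 0, 1); set L[3][2]=2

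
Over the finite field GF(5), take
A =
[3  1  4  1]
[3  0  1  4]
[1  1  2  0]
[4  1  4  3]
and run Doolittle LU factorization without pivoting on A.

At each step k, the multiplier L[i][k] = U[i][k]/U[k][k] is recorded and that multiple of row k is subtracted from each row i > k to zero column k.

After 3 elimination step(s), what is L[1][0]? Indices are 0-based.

k=0: U[0][0]=3
  eliminate (1,0): mult=1, new row 1: (0, 4, 2, 3); set L[1][0]=1
  eliminate (2,0): mult=2, new row 2: (0, 4, 4, 3); set L[2][0]=2
  eliminate (3,0): mult=3, new row 3: (0, 3, 2, 0); set L[3][0]=3
k=1: U[1][1]=4
  eliminate (2,1): mult=1, new row 2: (0, 0, 2, 0); set L[2][1]=1
  eliminate (3,1): mult=2, new row 3: (0, 0, 3, 4); set L[3][1]=2
k=2: U[2][2]=2
  eliminate (3,2): mult=4, new row 3: (0, 0, 0, 4); set L[3][2]=4

L[1][0] = 1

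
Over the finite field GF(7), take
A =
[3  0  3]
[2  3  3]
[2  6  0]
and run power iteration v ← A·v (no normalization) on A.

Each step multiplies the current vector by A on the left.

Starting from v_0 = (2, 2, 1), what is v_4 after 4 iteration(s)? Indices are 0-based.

v_4 = (1, 4, 0)

v_0 = (2, 2, 1).
v_1 = A·v_0 = (2, 6, 2).
v_2 = A·v_1 = (5, 0, 5).
v_3 = A·v_2 = (2, 4, 3).
v_4 = A·v_3 = (1, 4, 0).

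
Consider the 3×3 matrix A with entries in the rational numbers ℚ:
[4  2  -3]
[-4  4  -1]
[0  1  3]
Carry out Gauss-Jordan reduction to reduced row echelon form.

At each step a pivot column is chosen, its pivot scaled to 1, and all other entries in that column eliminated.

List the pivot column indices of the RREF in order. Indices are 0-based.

pivot(0,0)=4: scale R0 → (1, 1/2, -3/4)
  clear (1,0): R1 −= (-4)R0 → (0, 6, -4)
pivot(1,1)=6: scale R1 → (0, 1, -2/3)
  clear (0,1): R0 −= (1/2)R1 → (1, 0, -5/12)
  clear (2,1): R2 −= (1)R1 → (0, 0, 11/3)
pivot(2,2)=11/3: scale R2 → (0, 0, 1)
  clear (0,2): R0 −= (-5/12)R2 → (1, 0, 0)
  clear (1,2): R1 −= (-2/3)R2 → (0, 1, 0)

pivot columns: 0, 1, 2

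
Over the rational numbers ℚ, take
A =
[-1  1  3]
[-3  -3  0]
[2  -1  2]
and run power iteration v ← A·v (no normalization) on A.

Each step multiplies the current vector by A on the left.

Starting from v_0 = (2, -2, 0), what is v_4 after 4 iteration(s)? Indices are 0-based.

v_0 = (2, -2, 0).
v_1 = A·v_0 = (-4, 0, 6).
v_2 = A·v_1 = (22, 12, 4).
v_3 = A·v_2 = (2, -102, 40).
v_4 = A·v_3 = (16, 300, 186).

v_4 = (16, 300, 186)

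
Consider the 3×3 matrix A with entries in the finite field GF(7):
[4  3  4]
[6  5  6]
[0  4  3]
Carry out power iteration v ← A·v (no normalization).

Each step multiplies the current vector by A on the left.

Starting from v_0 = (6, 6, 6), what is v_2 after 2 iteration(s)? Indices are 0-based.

v_2 = (3, 3, 2)

v_0 = (6, 6, 6).
v_1 = A·v_0 = (3, 4, 0).
v_2 = A·v_1 = (3, 3, 2).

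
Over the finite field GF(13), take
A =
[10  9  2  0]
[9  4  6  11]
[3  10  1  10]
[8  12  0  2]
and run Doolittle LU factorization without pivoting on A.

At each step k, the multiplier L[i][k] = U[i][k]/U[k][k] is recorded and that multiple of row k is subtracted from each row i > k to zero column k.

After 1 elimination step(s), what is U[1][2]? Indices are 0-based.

U[1][2] = 12

Step 1: pivot at (0,0) is 10.
  row1 ← row1 − (10)·row0  ⇒  L[1][0]=10, U row1=(0, 5, 12, 11)
  row2 ← row2 − (12)·row0  ⇒  L[2][0]=12, U row2=(0, 6, 3, 10)
  row3 ← row3 − (6)·row0  ⇒  L[3][0]=6, U row3=(0, 10, 1, 2)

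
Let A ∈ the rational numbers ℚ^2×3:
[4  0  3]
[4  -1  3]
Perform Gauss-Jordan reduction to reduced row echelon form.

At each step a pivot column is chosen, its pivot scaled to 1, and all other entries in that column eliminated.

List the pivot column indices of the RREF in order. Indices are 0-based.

pivot columns: 0, 1

pivot(0,0)=4: scale R0 → (1, 0, 3/4)
  clear (1,0): R1 −= (4)R0 → (0, -1, 0)
pivot(1,1)=-1: scale R1 → (0, 1, 0)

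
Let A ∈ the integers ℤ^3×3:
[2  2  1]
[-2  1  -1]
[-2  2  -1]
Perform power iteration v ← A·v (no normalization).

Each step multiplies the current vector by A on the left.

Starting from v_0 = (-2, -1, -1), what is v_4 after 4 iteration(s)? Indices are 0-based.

v_0 = (-2, -1, -1).
v_1 = A·v_0 = (-7, 4, 3).
v_2 = A·v_1 = (-3, 15, 19).
v_3 = A·v_2 = (43, 2, 17).
v_4 = A·v_3 = (107, -101, -99).

v_4 = (107, -101, -99)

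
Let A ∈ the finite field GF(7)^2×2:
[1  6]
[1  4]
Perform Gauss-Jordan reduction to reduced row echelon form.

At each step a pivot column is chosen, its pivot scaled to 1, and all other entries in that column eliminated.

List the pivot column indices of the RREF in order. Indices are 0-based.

step 1: normalize row 0 (÷1) = (1, 6)
  row 1: subtract 1×row0 = (0, 5)
step 2: normalize row 1 (÷5) = (0, 1)
  row 0: subtract 6×row1 = (1, 0)

pivot columns: 0, 1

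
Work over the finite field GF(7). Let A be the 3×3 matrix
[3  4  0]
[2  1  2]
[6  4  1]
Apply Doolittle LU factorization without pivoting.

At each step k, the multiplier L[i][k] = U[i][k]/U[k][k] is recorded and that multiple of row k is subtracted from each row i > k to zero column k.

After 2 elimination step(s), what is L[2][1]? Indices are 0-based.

k=0: U[0][0]=3
  eliminate (1,0): mult=3, new row 1: (0, 3, 2); set L[1][0]=3
  eliminate (2,0): mult=2, new row 2: (0, 3, 1); set L[2][0]=2
k=1: U[1][1]=3
  eliminate (2,1): mult=1, new row 2: (0, 0, 6); set L[2][1]=1

L[2][1] = 1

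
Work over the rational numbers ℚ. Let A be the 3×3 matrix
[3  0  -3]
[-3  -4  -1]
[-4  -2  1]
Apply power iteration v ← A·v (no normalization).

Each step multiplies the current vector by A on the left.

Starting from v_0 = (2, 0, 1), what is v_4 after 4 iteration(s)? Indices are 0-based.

v_4 = (846, 618, -219)

v_0 = (2, 0, 1).
v_1 = A·v_0 = (3, -7, -7).
v_2 = A·v_1 = (30, 26, -5).
v_3 = A·v_2 = (105, -189, -177).
v_4 = A·v_3 = (846, 618, -219).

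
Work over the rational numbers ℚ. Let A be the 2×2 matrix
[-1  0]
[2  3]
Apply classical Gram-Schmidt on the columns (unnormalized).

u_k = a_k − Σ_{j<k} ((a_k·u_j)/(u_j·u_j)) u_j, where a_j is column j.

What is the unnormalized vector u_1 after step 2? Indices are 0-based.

u_1 = (6/5, 3/5)

Step 1: u_0 = a_0 = (-1, 2).
Step 2: u_1 = a_1 − (6/5)·u_0 = (6/5, 3/5).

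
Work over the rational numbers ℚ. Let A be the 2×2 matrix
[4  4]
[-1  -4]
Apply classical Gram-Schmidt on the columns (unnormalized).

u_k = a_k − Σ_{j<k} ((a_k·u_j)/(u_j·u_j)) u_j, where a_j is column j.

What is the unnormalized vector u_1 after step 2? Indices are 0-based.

u_1 = (-12/17, -48/17)

Step 1: u_0 = a_0 = (4, -1).
Step 2: u_1 = a_1 − (20/17)·u_0 = (-12/17, -48/17).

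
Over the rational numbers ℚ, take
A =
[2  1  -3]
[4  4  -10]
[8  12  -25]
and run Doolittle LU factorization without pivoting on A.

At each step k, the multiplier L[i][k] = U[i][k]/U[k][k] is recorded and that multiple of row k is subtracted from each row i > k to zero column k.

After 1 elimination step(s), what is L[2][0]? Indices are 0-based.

k=0: U[0][0]=2
  eliminate (1,0): mult=2, new row 1: (0, 2, -4); set L[1][0]=2
  eliminate (2,0): mult=4, new row 2: (0, 8, -13); set L[2][0]=4

L[2][0] = 4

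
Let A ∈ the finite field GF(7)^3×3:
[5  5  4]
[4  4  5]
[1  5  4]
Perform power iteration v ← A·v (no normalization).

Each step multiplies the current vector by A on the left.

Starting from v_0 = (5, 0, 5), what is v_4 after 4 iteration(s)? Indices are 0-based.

v_4 = (6, 6, 0)

v_0 = (5, 0, 5).
v_1 = A·v_0 = (3, 3, 4).
v_2 = A·v_1 = (4, 2, 6).
v_3 = A·v_2 = (5, 5, 3).
v_4 = A·v_3 = (6, 6, 0).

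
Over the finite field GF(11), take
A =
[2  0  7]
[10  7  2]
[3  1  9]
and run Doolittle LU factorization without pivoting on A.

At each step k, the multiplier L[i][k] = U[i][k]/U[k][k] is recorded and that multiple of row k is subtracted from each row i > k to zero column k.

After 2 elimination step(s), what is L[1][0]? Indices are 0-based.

k=0: U[0][0]=2
  eliminate (1,0): mult=5, new row 1: (0, 7, 0); set L[1][0]=5
  eliminate (2,0): mult=7, new row 2: (0, 1, 4); set L[2][0]=7
k=1: U[1][1]=7
  eliminate (2,1): mult=8, new row 2: (0, 0, 4); set L[2][1]=8

L[1][0] = 5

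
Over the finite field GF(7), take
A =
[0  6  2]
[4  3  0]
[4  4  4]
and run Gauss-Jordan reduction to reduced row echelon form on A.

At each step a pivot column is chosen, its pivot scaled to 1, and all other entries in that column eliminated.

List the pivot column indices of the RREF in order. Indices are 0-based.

pivot(0,0): swap R0↔R1
pivot(0,0)=4: scale R0 → (1, 6, 0)
  clear (2,0): R2 −= (4)R0 → (0, 1, 4)
pivot(1,1)=6: scale R1 → (0, 1, 5)
  clear (0,1): R0 −= (6)R1 → (1, 0, 5)
  clear (2,1): R2 −= (1)R1 → (0, 0, 6)
pivot(2,2)=6: scale R2 → (0, 0, 1)
  clear (0,2): R0 −= (5)R2 → (1, 0, 0)
  clear (1,2): R1 −= (5)R2 → (0, 1, 0)

pivot columns: 0, 1, 2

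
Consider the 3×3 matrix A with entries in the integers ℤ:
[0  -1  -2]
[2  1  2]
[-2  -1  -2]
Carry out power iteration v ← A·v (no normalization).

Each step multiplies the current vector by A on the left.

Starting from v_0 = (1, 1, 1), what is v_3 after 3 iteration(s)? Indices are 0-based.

v_3 = (-11, 21, -21)

v_0 = (1, 1, 1).
v_1 = A·v_0 = (-3, 5, -5).
v_2 = A·v_1 = (5, -11, 11).
v_3 = A·v_2 = (-11, 21, -21).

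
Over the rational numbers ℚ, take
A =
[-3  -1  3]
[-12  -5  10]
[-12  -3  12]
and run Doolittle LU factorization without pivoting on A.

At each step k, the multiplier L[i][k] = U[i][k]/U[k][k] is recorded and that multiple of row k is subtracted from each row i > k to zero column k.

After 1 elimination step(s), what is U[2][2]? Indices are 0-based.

U[2][2] = 0

[col 0] pivot -3
  R1 -= 4*R0 → (0, -1, -2)  (L[1][0] := 4)
  R2 -= 4*R0 → (0, 1, 0)  (L[2][0] := 4)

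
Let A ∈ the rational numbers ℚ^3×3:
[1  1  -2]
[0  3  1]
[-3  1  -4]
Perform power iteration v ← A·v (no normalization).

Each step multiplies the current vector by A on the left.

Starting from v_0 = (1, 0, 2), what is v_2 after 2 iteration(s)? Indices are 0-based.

v_0 = (1, 0, 2).
v_1 = A·v_0 = (-3, 2, -11).
v_2 = A·v_1 = (21, -5, 55).

v_2 = (21, -5, 55)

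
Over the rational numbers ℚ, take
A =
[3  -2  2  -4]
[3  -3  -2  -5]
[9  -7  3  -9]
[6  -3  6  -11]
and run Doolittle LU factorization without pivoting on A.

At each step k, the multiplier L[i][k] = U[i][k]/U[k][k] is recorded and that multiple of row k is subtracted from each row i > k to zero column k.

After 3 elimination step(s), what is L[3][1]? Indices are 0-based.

L[3][1] = -1

[col 0] pivot 3
  R1 -= 1*R0 → (0, -1, -4, -1)  (L[1][0] := 1)
  R2 -= 3*R0 → (0, -1, -3, 3)  (L[2][0] := 3)
  R3 -= 2*R0 → (0, 1, 2, -3)  (L[3][0] := 2)
[col 1] pivot -1
  R2 -= 1*R1 → (0, 0, 1, 4)  (L[2][1] := 1)
  R3 -= -1*R1 → (0, 0, -2, -4)  (L[3][1] := -1)
[col 2] pivot 1
  R3 -= -2*R2 → (0, 0, 0, 4)  (L[3][2] := -2)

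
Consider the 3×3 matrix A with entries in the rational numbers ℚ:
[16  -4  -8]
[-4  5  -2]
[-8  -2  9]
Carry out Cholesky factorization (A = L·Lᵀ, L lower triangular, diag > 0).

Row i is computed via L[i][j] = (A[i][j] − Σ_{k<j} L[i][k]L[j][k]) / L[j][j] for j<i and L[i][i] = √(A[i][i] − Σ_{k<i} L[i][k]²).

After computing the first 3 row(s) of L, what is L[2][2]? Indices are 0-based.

L[2][2] = 1

Step 1: L[0][0] = √(16) = 4.
  L[1][0] = (-4) / L[0][0] = -1.
Step 2: L[1][1] = √(4) = 2.
  L[2][0] = (-8) / L[0][0] = -2.
  L[2][1] = (-4) / L[1][1] = -2.
Step 3: L[2][2] = √(1) = 1.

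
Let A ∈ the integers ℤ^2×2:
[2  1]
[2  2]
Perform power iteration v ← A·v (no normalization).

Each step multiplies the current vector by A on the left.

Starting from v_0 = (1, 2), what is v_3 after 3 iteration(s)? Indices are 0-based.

v_3 = (48, 68)

v_0 = (1, 2).
v_1 = A·v_0 = (4, 6).
v_2 = A·v_1 = (14, 20).
v_3 = A·v_2 = (48, 68).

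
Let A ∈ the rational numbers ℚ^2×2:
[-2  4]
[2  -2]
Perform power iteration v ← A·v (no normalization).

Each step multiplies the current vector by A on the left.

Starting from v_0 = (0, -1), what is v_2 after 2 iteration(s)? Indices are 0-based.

v_2 = (16, -12)

v_0 = (0, -1).
v_1 = A·v_0 = (-4, 2).
v_2 = A·v_1 = (16, -12).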